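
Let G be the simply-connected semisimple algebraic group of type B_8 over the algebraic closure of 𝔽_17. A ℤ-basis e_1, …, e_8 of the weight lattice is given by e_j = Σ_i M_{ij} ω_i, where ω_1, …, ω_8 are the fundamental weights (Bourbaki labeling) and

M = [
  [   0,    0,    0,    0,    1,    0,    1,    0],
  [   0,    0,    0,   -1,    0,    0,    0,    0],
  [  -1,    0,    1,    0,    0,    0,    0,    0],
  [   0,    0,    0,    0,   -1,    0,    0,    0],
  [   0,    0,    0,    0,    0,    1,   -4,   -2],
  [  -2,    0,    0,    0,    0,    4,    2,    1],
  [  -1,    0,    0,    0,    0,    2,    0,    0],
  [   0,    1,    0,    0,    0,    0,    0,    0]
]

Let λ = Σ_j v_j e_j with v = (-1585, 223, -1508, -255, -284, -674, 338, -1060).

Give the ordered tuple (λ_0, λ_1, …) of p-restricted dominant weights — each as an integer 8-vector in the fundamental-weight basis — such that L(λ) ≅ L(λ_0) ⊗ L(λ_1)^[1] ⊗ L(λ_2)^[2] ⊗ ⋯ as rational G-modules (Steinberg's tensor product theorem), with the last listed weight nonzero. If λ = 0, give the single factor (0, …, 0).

((3, 0, 9, 12, 9, 5, 16, 2), (3, 15, 4, 16, 5, 5, 13, 13))

Compute c_i = Σ_j M_{ij} v_j with v = (-1585, 223, -1508, -255, -284, -674, 338, -1060):
  c_1 = (0)·(-1585) + 0·223 + (0)·(-1508) + (0)·(-255) + (1)·(-284) + (0)·(-674) + 1·338 + (0)·(-1060) = 54
  c_2 = (0)·(-1585) + 0·223 + (0)·(-1508) + (-1)·(-255) + (0)·(-284) + (0)·(-674) + 0·338 + (0)·(-1060) = 255
  c_3 = (-1)·(-1585) + 0·223 + (1)·(-1508) + (0)·(-255) + (0)·(-284) + (0)·(-674) + 0·338 + (0)·(-1060) = 77
  c_4 = (0)·(-1585) + 0·223 + (0)·(-1508) + (0)·(-255) + (-1)·(-284) + (0)·(-674) + 0·338 + (0)·(-1060) = 284
  c_5 = (0)·(-1585) + 0·223 + (0)·(-1508) + (0)·(-255) + (0)·(-284) + (1)·(-674) + (-4)·(338) + (-2)·(-1060) = 94
  c_6 = (-2)·(-1585) + 0·223 + (0)·(-1508) + (0)·(-255) + (0)·(-284) + (4)·(-674) + 2·338 + (1)·(-1060) = 90
  c_7 = (-1)·(-1585) + 0·223 + (0)·(-1508) + (0)·(-255) + (0)·(-284) + (2)·(-674) + 0·338 + (0)·(-1060) = 237
  c_8 = (0)·(-1585) + 1·223 + (0)·(-1508) + (0)·(-255) + (0)·(-284) + (0)·(-674) + 0·338 + (0)·(-1060) = 223
Writing each c_i in base p = 17:
  c_1 = 54 = 3·17^0 + 3·17^1
  c_2 = 255 = 0·17^0 + 15·17^1
  c_3 = 77 = 9·17^0 + 4·17^1
  c_4 = 284 = 12·17^0 + 16·17^1
  c_5 = 94 = 9·17^0 + 5·17^1
  c_6 = 90 = 5·17^0 + 5·17^1
  c_7 = 237 = 16·17^0 + 13·17^1
  c_8 = 223 = 2·17^0 + 13·17^1
p-restricted factor λ_0 = (3, 0, 9, 12, 9, 5, 16, 2)
p-restricted factor λ_1 = (3, 15, 4, 16, 5, 5, 13, 13)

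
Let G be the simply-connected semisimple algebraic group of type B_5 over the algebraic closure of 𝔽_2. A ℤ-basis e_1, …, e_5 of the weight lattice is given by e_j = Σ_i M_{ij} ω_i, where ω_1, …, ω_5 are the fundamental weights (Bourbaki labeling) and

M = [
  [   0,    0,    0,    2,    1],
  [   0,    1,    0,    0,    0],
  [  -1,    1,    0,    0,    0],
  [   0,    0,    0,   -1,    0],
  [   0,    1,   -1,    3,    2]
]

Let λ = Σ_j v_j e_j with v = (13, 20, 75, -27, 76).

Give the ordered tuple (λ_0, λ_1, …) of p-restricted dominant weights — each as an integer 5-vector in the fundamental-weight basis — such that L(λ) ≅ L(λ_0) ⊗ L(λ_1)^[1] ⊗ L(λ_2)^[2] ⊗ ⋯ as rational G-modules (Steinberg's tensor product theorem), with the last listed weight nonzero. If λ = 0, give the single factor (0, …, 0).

((0, 0, 1, 1, 0), (1, 0, 1, 1, 0), (1, 1, 1, 0, 0), (0, 0, 0, 1, 0), (1, 1, 0, 1, 1))

Compute c_i = Σ_j M_{ij} v_j with v = (13, 20, 75, -27, 76):
  c_1 = 0·13 + 0·20 + 0·75 + (2)·(-27) + 1·76 = 22
  c_2 = 0·13 + 1·20 + 0·75 + (0)·(-27) + 0·76 = 20
  c_3 = (-1)·(13) + 1·20 + 0·75 + (0)·(-27) + 0·76 = 7
  c_4 = 0·13 + 0·20 + 0·75 + (-1)·(-27) + 0·76 = 27
  c_5 = 0·13 + 1·20 + (-1)·(75) + (3)·(-27) + 2·76 = 16
p = 2; digits c_i = Σ_j d_{ij}·2^j, 0 ≤ d_{ij} < 2:
  c_1 = 22 = 0·2^0 + 1·2^1 + 1·2^2 + 0·2^3 + 1·2^4
  c_2 = 20 = 0·2^0 + 0·2^1 + 1·2^2 + 0·2^3 + 1·2^4
  c_3 = 7 = 1·2^0 + 1·2^1 + 1·2^2
  c_4 = 27 = 1·2^0 + 1·2^1 + 0·2^2 + 1·2^3 + 1·2^4
  c_5 = 16 = 0·2^0 + 0·2^1 + 0·2^2 + 0·2^3 + 1·2^4
λ_0 = (0, 0, 1, 1, 0)
λ_1 = (1, 0, 1, 1, 0)
λ_2 = (1, 1, 1, 0, 0)
λ_3 = (0, 0, 0, 1, 0)
λ_4 = (1, 1, 0, 1, 1)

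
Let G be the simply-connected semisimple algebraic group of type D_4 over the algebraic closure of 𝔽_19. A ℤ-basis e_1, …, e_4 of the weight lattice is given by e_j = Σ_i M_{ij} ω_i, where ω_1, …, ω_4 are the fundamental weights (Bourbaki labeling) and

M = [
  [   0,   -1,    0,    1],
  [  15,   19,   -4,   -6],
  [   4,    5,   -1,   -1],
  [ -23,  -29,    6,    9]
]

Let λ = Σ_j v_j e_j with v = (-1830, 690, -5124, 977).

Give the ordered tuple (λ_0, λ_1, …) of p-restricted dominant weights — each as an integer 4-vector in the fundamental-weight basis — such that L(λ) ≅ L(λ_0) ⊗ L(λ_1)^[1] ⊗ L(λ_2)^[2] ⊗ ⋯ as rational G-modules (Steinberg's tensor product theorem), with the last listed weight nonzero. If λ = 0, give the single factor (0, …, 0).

Compute c_i = Σ_j M_{ij} v_j with v = (-1830, 690, -5124, 977):
  c_1 = 0*-1830 + -1*690 + 0*-5124 + 1*977 = 287
  c_2 = 15*-1830 + 19*690 + -4*-5124 + -6*977 = 294
  c_3 = 4*-1830 + 5*690 + -1*-5124 + -1*977 = 277
  c_4 = -23*-1830 + -29*690 + 6*-5124 + 9*977 = 129
p = 19; digits c_i = Σ_j d_{ij}·19^j, 0 ≤ d_{ij} < 19:
  c_1 = 287 = 2·19^0 + 15·19^1
  c_2 = 294 = 9·19^0 + 15·19^1
  c_3 = 277 = 11·19^0 + 14·19^1
  c_4 = 129 = 15·19^0 + 6·19^1
p-restricted factor λ_0 = (2, 9, 11, 15)
p-restricted factor λ_1 = (15, 15, 14, 6)

((2, 9, 11, 15), (15, 15, 14, 6))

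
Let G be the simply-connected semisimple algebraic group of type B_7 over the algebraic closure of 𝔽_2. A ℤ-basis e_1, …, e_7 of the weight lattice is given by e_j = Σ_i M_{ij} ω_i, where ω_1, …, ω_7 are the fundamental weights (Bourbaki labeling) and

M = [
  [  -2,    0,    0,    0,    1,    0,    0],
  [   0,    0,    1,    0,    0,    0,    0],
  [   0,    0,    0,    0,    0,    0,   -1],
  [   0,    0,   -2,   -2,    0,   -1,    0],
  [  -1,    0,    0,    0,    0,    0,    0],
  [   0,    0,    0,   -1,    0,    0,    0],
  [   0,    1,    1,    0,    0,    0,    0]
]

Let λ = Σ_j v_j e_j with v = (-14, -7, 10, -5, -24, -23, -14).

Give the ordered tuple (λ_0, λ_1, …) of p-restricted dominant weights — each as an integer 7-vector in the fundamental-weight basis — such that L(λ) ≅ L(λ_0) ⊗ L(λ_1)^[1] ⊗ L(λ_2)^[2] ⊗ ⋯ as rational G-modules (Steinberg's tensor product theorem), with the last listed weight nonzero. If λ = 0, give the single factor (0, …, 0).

Change of basis e → ω: c = M·v where v = (-14, -7, 10, -5, -24, -23, -14):
  c_1 = (-2)·(-14) + (0)·(-7) + 0·10 + (0)·(-5) + (1)·(-24) + (0)·(-23) + (0)·(-14) = 4
  c_2 = (0)·(-14) + (0)·(-7) + 1·10 + (0)·(-5) + (0)·(-24) + (0)·(-23) + (0)·(-14) = 10
  c_3 = (0)·(-14) + (0)·(-7) + 0·10 + (0)·(-5) + (0)·(-24) + (0)·(-23) + (-1)·(-14) = 14
  c_4 = (0)·(-14) + (0)·(-7) + (-2)·(10) + (-2)·(-5) + (0)·(-24) + (-1)·(-23) + (0)·(-14) = 13
  c_5 = (-1)·(-14) + (0)·(-7) + 0·10 + (0)·(-5) + (0)·(-24) + (0)·(-23) + (0)·(-14) = 14
  c_6 = (0)·(-14) + (0)·(-7) + 0·10 + (-1)·(-5) + (0)·(-24) + (0)·(-23) + (0)·(-14) = 5
  c_7 = (0)·(-14) + (1)·(-7) + 1·10 + (0)·(-5) + (0)·(-24) + (0)·(-23) + (0)·(-14) = 3
Base-2 expansion of each c_i:
  c_1 = 4 = 0·2^0 + 0·2^1 + 1·2^2
  c_2 = 10 = 0·2^0 + 1·2^1 + 0·2^2 + 1·2^3
  c_3 = 14 = 0·2^0 + 1·2^1 + 1·2^2 + 1·2^3
  c_4 = 13 = 1·2^0 + 0·2^1 + 1·2^2 + 1·2^3
  c_5 = 14 = 0·2^0 + 1·2^1 + 1·2^2 + 1·2^3
  c_6 = 5 = 1·2^0 + 0·2^1 + 1·2^2
  c_7 = 3 = 1·2^0 + 1·2^1
λ_0 = (0, 0, 0, 1, 0, 1, 1)
λ_1 = (0, 1, 1, 0, 1, 0, 1)
λ_2 = (1, 0, 1, 1, 1, 1, 0)
λ_3 = (0, 1, 1, 1, 1, 0, 0)

((0, 0, 0, 1, 0, 1, 1), (0, 1, 1, 0, 1, 0, 1), (1, 0, 1, 1, 1, 1, 0), (0, 1, 1, 1, 1, 0, 0))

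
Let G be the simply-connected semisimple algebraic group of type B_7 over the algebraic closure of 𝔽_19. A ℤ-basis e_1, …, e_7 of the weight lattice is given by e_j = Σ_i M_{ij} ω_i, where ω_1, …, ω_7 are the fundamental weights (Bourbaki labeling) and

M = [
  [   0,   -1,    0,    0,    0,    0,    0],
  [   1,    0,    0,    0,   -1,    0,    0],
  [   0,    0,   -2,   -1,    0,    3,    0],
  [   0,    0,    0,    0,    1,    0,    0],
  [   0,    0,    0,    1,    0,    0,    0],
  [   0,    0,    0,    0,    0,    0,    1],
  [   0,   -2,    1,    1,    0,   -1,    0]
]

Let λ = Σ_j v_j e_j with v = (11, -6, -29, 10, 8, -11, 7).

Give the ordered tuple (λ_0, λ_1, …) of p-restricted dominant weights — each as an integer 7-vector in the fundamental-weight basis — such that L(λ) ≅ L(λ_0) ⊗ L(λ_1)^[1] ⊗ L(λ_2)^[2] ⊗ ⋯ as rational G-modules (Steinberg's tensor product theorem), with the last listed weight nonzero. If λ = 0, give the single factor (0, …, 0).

((6, 3, 15, 8, 10, 7, 4),)

Change of basis e → ω: c = M·v where v = (11, -6, -29, 10, 8, -11, 7):
  c_1 = 0*11 + -1*-6 + 0*-29 + 0*10 + 0*8 + 0*-11 + 0*7 = 6
  c_2 = 1*11 + 0*-6 + 0*-29 + 0*10 + -1*8 + 0*-11 + 0*7 = 3
  c_3 = 0*11 + 0*-6 + -2*-29 + -1*10 + 0*8 + 3*-11 + 0*7 = 15
  c_4 = 0*11 + 0*-6 + 0*-29 + 0*10 + 1*8 + 0*-11 + 0*7 = 8
  c_5 = 0*11 + 0*-6 + 0*-29 + 1*10 + 0*8 + 0*-11 + 0*7 = 10
  c_6 = 0*11 + 0*-6 + 0*-29 + 0*10 + 0*8 + 0*-11 + 1*7 = 7
  c_7 = 0*11 + -2*-6 + 1*-29 + 1*10 + 0*8 + -1*-11 + 0*7 = 4
p = 19; digits c_i = Σ_j d_{ij}·19^j, 0 ≤ d_{ij} < 19:
  c_1 = 6 = 6·19^0
  c_2 = 3 = 3·19^0
  c_3 = 15 = 15·19^0
  c_4 = 8 = 8·19^0
  c_5 = 10 = 10·19^0
  c_6 = 7 = 7·19^0
  c_7 = 4 = 4·19^0
Factor λ_0 = (6, 3, 15, 8, 10, 7, 4)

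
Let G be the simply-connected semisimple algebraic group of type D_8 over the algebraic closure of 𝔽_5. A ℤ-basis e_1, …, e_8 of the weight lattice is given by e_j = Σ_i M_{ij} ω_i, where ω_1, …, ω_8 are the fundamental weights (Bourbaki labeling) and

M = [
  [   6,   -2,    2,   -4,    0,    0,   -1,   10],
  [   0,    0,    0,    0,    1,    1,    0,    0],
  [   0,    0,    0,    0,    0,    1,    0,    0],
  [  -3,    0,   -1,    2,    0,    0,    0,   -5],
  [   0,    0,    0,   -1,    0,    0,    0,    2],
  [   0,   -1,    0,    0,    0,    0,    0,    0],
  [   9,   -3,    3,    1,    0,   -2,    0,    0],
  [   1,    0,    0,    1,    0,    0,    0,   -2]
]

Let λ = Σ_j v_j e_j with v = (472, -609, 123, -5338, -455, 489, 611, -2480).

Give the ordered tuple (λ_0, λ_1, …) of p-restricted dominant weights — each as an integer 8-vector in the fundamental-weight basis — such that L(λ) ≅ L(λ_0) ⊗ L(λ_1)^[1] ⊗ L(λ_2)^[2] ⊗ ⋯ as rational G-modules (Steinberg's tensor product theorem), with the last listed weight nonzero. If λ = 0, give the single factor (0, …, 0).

Change of basis e → ω: c = M·v where v = (472, -609, 123, -5338, -455, 489, 611, -2480):
  c_1 = 6·472 + (-2)·(-609) + 2·123 + (-4)·(-5338) + (0)·(-455) + 0·489 + (-1)·(611) + (10)·(-2480) = 237
  c_2 = 0·472 + (0)·(-609) + 0·123 + (0)·(-5338) + (1)·(-455) + 1·489 + 0·611 + (0)·(-2480) = 34
  c_3 = 0·472 + (0)·(-609) + 0·123 + (0)·(-5338) + (0)·(-455) + 1·489 + 0·611 + (0)·(-2480) = 489
  c_4 = (-3)·(472) + (0)·(-609) + (-1)·(123) + (2)·(-5338) + (0)·(-455) + 0·489 + 0·611 + (-5)·(-2480) = 185
  c_5 = 0·472 + (0)·(-609) + 0·123 + (-1)·(-5338) + (0)·(-455) + 0·489 + 0·611 + (2)·(-2480) = 378
  c_6 = 0·472 + (-1)·(-609) + 0·123 + (0)·(-5338) + (0)·(-455) + 0·489 + 0·611 + (0)·(-2480) = 609
  c_7 = 9·472 + (-3)·(-609) + 3·123 + (1)·(-5338) + (0)·(-455) + (-2)·(489) + 0·611 + (0)·(-2480) = 128
  c_8 = 1·472 + (0)·(-609) + 0·123 + (1)·(-5338) + (0)·(-455) + 0·489 + 0·611 + (-2)·(-2480) = 94
p = 5; digits c_i = Σ_j d_{ij}·5^j, 0 ≤ d_{ij} < 5:
  c_1 = 237 = 2·5^0 + 2·5^1 + 4·5^2 + 1·5^3
  c_2 = 34 = 4·5^0 + 1·5^1 + 1·5^2
  c_3 = 489 = 4·5^0 + 2·5^1 + 4·5^2 + 3·5^3
  c_4 = 185 = 0·5^0 + 2·5^1 + 2·5^2 + 1·5^3
  c_5 = 378 = 3·5^0 + 0·5^1 + 0·5^2 + 3·5^3
  c_6 = 609 = 4·5^0 + 1·5^1 + 4·5^2 + 4·5^3
  c_7 = 128 = 3·5^0 + 0·5^1 + 0·5^2 + 1·5^3
  c_8 = 94 = 4·5^0 + 3·5^1 + 3·5^2
λ_0 = (2, 4, 4, 0, 3, 4, 3, 4)
λ_1 = (2, 1, 2, 2, 0, 1, 0, 3)
λ_2 = (4, 1, 4, 2, 0, 4, 0, 3)
λ_3 = (1, 0, 3, 1, 3, 4, 1, 0)

((2, 4, 4, 0, 3, 4, 3, 4), (2, 1, 2, 2, 0, 1, 0, 3), (4, 1, 4, 2, 0, 4, 0, 3), (1, 0, 3, 1, 3, 4, 1, 0))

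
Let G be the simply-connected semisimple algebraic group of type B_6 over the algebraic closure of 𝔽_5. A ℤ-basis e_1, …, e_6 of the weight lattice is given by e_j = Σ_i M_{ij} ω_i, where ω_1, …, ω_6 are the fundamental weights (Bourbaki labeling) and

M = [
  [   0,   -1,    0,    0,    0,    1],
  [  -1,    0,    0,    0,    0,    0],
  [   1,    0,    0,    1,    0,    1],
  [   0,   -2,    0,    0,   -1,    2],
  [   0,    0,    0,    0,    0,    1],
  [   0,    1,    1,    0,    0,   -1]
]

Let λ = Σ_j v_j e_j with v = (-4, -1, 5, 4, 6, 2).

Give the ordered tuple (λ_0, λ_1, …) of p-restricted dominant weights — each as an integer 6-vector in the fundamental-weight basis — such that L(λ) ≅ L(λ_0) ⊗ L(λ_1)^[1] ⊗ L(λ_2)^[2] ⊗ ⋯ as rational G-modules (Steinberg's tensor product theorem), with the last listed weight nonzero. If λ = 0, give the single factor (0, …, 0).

Compute c_i = Σ_j M_{ij} v_j with v = (-4, -1, 5, 4, 6, 2):
  c_1 = 0*-4 + -1*-1 + 0*5 + 0*4 + 0*6 + 1*2 = 3
  c_2 = -1*-4 + 0*-1 + 0*5 + 0*4 + 0*6 + 0*2 = 4
  c_3 = 1*-4 + 0*-1 + 0*5 + 1*4 + 0*6 + 1*2 = 2
  c_4 = 0*-4 + -2*-1 + 0*5 + 0*4 + -1*6 + 2*2 = 0
  c_5 = 0*-4 + 0*-1 + 0*5 + 0*4 + 0*6 + 1*2 = 2
  c_6 = 0*-4 + 1*-1 + 1*5 + 0*4 + 0*6 + -1*2 = 2
Expand coordinatewise in base 5:
  c_1 = 3 = 3·5^0
  c_2 = 4 = 4·5^0
  c_3 = 2 = 2·5^0
  c_4 = 0
  c_5 = 2 = 2·5^0
  c_6 = 2 = 2·5^0
p-restricted factor λ_0 = (3, 4, 2, 0, 2, 2)

((3, 4, 2, 0, 2, 2),)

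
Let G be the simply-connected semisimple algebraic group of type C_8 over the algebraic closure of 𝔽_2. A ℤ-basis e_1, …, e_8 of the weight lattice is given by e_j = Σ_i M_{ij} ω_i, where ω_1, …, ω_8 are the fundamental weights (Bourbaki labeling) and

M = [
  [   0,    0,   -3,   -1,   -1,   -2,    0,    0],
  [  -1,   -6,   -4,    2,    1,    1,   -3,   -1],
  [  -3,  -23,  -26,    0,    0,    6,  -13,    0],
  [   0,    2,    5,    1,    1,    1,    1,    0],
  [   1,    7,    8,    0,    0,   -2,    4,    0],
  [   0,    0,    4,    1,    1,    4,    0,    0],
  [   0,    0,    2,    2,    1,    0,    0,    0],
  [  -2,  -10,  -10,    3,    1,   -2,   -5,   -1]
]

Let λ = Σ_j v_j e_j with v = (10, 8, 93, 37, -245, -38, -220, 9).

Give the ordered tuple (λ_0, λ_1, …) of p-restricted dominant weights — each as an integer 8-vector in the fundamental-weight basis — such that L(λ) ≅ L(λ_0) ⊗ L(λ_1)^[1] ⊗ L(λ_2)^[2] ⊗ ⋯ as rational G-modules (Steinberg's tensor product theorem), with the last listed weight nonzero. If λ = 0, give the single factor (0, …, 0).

((1, 0, 0, 1, 0, 0, 1, 1), (0, 0, 0, 1, 1, 0, 1, 1), (1, 1, 0, 1, 1, 1, 1, 0), (0, 1, 0, 1, 0, 1, 1, 0))

Change of basis e → ω: c = M·v where v = (10, 8, 93, 37, -245, -38, -220, 9):
  c_1 = 0*10 + 0*8 + -3*93 + -1*37 + -1*-245 + -2*-38 + 0*-220 + 0*9 = 5
  c_2 = -1*10 + -6*8 + -4*93 + 2*37 + 1*-245 + 1*-38 + -3*-220 + -1*9 = 12
  c_3 = -3*10 + -23*8 + -26*93 + 0*37 + 0*-245 + 6*-38 + -13*-220 + 0*9 = 0
  c_4 = 0*10 + 2*8 + 5*93 + 1*37 + 1*-245 + 1*-38 + 1*-220 + 0*9 = 15
  c_5 = 1*10 + 7*8 + 8*93 + 0*37 + 0*-245 + -2*-38 + 4*-220 + 0*9 = 6
  c_6 = 0*10 + 0*8 + 4*93 + 1*37 + 1*-245 + 4*-38 + 0*-220 + 0*9 = 12
  c_7 = 0*10 + 0*8 + 2*93 + 2*37 + 1*-245 + 0*-38 + 0*-220 + 0*9 = 15
  c_8 = -2*10 + -10*8 + -10*93 + 3*37 + 1*-245 + -2*-38 + -5*-220 + -1*9 = 3
p = 2; digits c_i = Σ_j d_{ij}·2^j, 0 ≤ d_{ij} < 2:
  c_1 = 5 = 1·2^0 + 0·2^1 + 1·2^2
  c_2 = 12 = 0·2^0 + 0·2^1 + 1·2^2 + 1·2^3
  c_3 = 0
  c_4 = 15 = 1·2^0 + 1·2^1 + 1·2^2 + 1·2^3
  c_5 = 6 = 0·2^0 + 1·2^1 + 1·2^2
  c_6 = 12 = 0·2^0 + 0·2^1 + 1·2^2 + 1·2^3
  c_7 = 15 = 1·2^0 + 1·2^1 + 1·2^2 + 1·2^3
  c_8 = 3 = 1·2^0 + 1·2^1
p-restricted factor λ_0 = (1, 0, 0, 1, 0, 0, 1, 1)
p-restricted factor λ_1 = (0, 0, 0, 1, 1, 0, 1, 1)
p-restricted factor λ_2 = (1, 1, 0, 1, 1, 1, 1, 0)
p-restricted factor λ_3 = (0, 1, 0, 1, 0, 1, 1, 0)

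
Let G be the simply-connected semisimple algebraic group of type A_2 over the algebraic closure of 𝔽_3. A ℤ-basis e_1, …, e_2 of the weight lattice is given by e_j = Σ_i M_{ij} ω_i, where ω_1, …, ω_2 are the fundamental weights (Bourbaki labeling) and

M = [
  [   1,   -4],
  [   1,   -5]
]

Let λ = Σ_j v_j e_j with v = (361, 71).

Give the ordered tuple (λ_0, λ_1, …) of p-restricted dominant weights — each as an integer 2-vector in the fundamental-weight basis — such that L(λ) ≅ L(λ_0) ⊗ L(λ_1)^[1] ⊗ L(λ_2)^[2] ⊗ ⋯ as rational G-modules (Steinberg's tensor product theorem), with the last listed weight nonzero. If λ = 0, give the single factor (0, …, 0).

Converting to the ω-basis (c_i = row i of M dotted with v = (361, 71)):
  c_1 = 1*361 + -4*71 = 77
  c_2 = 1*361 + -5*71 = 6
p = 3; digits c_i = Σ_j d_{ij}·3^j, 0 ≤ d_{ij} < 3:
  c_1 = 77 = 2·3^0 + 1·3^1 + 2·3^2 + 2·3^3
  c_2 = 6 = 0·3^0 + 2·3^1
Factor λ_0 = (2, 0)
Factor λ_1 = (1, 2)
Factor λ_2 = (2, 0)
Factor λ_3 = (2, 0)

((2, 0), (1, 2), (2, 0), (2, 0))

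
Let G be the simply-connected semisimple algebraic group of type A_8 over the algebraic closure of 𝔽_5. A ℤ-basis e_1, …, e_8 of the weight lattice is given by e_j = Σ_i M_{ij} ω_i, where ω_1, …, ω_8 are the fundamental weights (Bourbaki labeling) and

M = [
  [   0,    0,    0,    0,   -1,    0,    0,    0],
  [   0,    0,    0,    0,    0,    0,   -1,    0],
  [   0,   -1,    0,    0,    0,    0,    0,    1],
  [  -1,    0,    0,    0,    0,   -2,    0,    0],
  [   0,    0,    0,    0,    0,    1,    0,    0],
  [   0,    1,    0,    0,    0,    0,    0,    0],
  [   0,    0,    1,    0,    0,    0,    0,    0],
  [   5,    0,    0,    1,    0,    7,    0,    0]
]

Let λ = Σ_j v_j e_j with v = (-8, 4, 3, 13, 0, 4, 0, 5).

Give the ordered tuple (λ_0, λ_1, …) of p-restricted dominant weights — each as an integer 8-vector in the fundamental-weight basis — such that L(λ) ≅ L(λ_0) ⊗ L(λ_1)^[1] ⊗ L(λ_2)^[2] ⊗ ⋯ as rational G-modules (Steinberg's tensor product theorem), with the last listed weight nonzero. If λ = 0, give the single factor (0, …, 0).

((0, 0, 1, 0, 4, 4, 3, 1),)

Compute c_i = Σ_j M_{ij} v_j with v = (-8, 4, 3, 13, 0, 4, 0, 5):
  c_1 = (0)·(-8) + 0·4 + 0·3 + 0·13 + (-1)·(0) + 0·4 + 0·0 + 0·5 = 0
  c_2 = (0)·(-8) + 0·4 + 0·3 + 0·13 + 0·0 + 0·4 + (-1)·(0) + 0·5 = 0
  c_3 = (0)·(-8) + (-1)·(4) + 0·3 + 0·13 + 0·0 + 0·4 + 0·0 + 1·5 = 1
  c_4 = (-1)·(-8) + 0·4 + 0·3 + 0·13 + 0·0 + (-2)·(4) + 0·0 + 0·5 = 0
  c_5 = (0)·(-8) + 0·4 + 0·3 + 0·13 + 0·0 + 1·4 + 0·0 + 0·5 = 4
  c_6 = (0)·(-8) + 1·4 + 0·3 + 0·13 + 0·0 + 0·4 + 0·0 + 0·5 = 4
  c_7 = (0)·(-8) + 0·4 + 1·3 + 0·13 + 0·0 + 0·4 + 0·0 + 0·5 = 3
  c_8 = (5)·(-8) + 0·4 + 0·3 + 1·13 + 0·0 + 7·4 + 0·0 + 0·5 = 1
Base-5 expansion of each c_i:
  c_1 = 0
  c_2 = 0
  c_3 = 1 = 1·5^0
  c_4 = 0
  c_5 = 4 = 4·5^0
  c_6 = 4 = 4·5^0
  c_7 = 3 = 3·5^0
  c_8 = 1 = 1·5^0
λ_0 = (0, 0, 1, 0, 4, 4, 3, 1)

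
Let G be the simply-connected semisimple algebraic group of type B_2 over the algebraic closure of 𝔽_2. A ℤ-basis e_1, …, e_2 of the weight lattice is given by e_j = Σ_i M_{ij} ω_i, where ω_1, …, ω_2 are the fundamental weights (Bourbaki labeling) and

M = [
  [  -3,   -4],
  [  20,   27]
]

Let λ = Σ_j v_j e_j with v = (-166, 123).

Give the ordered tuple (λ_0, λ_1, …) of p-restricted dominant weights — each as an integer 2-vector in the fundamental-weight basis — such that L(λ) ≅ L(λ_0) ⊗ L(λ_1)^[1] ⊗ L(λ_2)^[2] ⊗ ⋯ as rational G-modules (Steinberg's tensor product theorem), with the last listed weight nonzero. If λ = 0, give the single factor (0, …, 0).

((0, 1), (1, 0), (1, 0))

In the fundamental-weight basis, λ has coordinates c = M·v (v = (-166, 123)):
  c_1 = (-3)·(-166) + (-4)·(123) = 6
  c_2 = (20)·(-166) + (27)·(123) = 1
Expand coordinatewise in base 2:
  c_1 = 6 = 0·2^0 + 1·2^1 + 1·2^2
  c_2 = 1 = 1·2^0
p-restricted factor λ_0 = (0, 1)
p-restricted factor λ_1 = (1, 0)
p-restricted factor λ_2 = (1, 0)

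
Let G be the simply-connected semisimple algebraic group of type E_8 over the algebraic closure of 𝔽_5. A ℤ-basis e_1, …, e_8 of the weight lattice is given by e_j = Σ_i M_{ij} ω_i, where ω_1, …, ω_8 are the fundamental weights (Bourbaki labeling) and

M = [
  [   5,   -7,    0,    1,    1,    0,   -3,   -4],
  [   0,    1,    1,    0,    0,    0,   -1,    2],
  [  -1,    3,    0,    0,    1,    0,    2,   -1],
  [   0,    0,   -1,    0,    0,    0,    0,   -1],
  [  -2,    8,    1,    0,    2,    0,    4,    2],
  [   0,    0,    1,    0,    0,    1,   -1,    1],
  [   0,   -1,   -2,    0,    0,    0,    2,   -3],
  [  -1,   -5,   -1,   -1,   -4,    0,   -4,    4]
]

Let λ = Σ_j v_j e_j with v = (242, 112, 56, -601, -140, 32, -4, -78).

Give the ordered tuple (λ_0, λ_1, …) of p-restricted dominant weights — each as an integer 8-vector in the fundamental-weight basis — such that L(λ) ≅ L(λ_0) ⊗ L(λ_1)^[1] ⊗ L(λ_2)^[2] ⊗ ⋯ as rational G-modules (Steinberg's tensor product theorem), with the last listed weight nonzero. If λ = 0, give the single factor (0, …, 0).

((4, 1, 4, 2, 1, 4, 2, 2), (1, 3, 4, 4, 3, 2, 0, 1))

In the fundamental-weight basis, λ has coordinates c = M·v (v = (242, 112, 56, -601, -140, 32, -4, -78)):
  c_1 = 5*242 + -7*112 + 0*56 + 1*-601 + 1*-140 + 0*32 + -3*-4 + -4*-78 = 9
  c_2 = 0*242 + 1*112 + 1*56 + 0*-601 + 0*-140 + 0*32 + -1*-4 + 2*-78 = 16
  c_3 = -1*242 + 3*112 + 0*56 + 0*-601 + 1*-140 + 0*32 + 2*-4 + -1*-78 = 24
  c_4 = 0*242 + 0*112 + -1*56 + 0*-601 + 0*-140 + 0*32 + 0*-4 + -1*-78 = 22
  c_5 = -2*242 + 8*112 + 1*56 + 0*-601 + 2*-140 + 0*32 + 4*-4 + 2*-78 = 16
  c_6 = 0*242 + 0*112 + 1*56 + 0*-601 + 0*-140 + 1*32 + -1*-4 + 1*-78 = 14
  c_7 = 0*242 + -1*112 + -2*56 + 0*-601 + 0*-140 + 0*32 + 2*-4 + -3*-78 = 2
  c_8 = -1*242 + -5*112 + -1*56 + -1*-601 + -4*-140 + 0*32 + -4*-4 + 4*-78 = 7
Expand coordinatewise in base 5:
  c_1 = 9 = 4·5^0 + 1·5^1
  c_2 = 16 = 1·5^0 + 3·5^1
  c_3 = 24 = 4·5^0 + 4·5^1
  c_4 = 22 = 2·5^0 + 4·5^1
  c_5 = 16 = 1·5^0 + 3·5^1
  c_6 = 14 = 4·5^0 + 2·5^1
  c_7 = 2 = 2·5^0
  c_8 = 7 = 2·5^0 + 1·5^1
λ_0 = (4, 1, 4, 2, 1, 4, 2, 2)
λ_1 = (1, 3, 4, 4, 3, 2, 0, 1)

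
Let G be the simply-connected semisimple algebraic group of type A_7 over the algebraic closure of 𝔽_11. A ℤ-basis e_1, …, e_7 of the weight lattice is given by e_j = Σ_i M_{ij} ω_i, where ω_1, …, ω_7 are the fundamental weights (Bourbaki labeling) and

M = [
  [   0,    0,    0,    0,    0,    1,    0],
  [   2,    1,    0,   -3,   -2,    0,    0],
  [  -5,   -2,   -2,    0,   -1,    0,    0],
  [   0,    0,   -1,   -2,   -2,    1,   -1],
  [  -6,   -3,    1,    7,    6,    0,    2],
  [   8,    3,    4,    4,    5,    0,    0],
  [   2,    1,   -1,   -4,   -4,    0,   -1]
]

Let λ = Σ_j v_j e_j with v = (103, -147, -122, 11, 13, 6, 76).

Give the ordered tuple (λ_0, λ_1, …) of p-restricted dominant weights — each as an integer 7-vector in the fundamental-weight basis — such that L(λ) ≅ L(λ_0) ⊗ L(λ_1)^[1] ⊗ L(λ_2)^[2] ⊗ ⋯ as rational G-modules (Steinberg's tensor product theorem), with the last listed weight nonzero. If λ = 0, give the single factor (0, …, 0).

((6, 0, 10, 4, 8, 4, 9),)

Compute c_i = Σ_j M_{ij} v_j with v = (103, -147, -122, 11, 13, 6, 76):
  c_1 = 0*103 + 0*-147 + 0*-122 + 0*11 + 0*13 + 1*6 + 0*76 = 6
  c_2 = 2*103 + 1*-147 + 0*-122 + -3*11 + -2*13 + 0*6 + 0*76 = 0
  c_3 = -5*103 + -2*-147 + -2*-122 + 0*11 + -1*13 + 0*6 + 0*76 = 10
  c_4 = 0*103 + 0*-147 + -1*-122 + -2*11 + -2*13 + 1*6 + -1*76 = 4
  c_5 = -6*103 + -3*-147 + 1*-122 + 7*11 + 6*13 + 0*6 + 2*76 = 8
  c_6 = 8*103 + 3*-147 + 4*-122 + 4*11 + 5*13 + 0*6 + 0*76 = 4
  c_7 = 2*103 + 1*-147 + -1*-122 + -4*11 + -4*13 + 0*6 + -1*76 = 9
Writing each c_i in base p = 11:
  c_1 = 6 = 6·11^0
  c_2 = 0
  c_3 = 10 = 10·11^0
  c_4 = 4 = 4·11^0
  c_5 = 8 = 8·11^0
  c_6 = 4 = 4·11^0
  c_7 = 9 = 9·11^0
Factor λ_0 = (6, 0, 10, 4, 8, 4, 9)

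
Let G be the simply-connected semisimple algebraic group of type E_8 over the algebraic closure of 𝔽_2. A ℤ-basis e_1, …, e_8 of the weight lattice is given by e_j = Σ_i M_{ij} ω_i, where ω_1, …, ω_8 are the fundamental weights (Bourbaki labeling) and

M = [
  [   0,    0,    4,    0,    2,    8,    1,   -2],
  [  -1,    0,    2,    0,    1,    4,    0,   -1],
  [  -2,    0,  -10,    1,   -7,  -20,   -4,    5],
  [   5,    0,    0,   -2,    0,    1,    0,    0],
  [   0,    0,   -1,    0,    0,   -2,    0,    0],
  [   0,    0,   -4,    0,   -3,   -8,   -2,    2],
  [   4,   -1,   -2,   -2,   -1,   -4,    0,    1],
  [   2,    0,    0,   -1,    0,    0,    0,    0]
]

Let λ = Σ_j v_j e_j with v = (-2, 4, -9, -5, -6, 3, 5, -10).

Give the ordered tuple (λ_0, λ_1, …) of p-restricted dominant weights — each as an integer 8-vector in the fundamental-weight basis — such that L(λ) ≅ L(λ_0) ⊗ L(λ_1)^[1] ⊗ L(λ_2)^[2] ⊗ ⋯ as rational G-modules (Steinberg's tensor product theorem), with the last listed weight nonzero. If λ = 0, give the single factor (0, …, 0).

((1, 0, 1, 1, 1, 0, 0, 1), (0, 0, 0, 1, 1, 0, 0, 0))

ω-coordinates c = M·v, v = (-2, 4, -9, -5, -6, 3, 5, -10):
  c_1 = (0)·(-2) + (0)·(4) + (4)·(-9) + (0)·(-5) + (2)·(-6) + (8)·(3) + (1)·(5) + (-2)·(-10) = 1
  c_2 = (-1)·(-2) + (0)·(4) + (2)·(-9) + (0)·(-5) + (1)·(-6) + (4)·(3) + (0)·(5) + (-1)·(-10) = 0
  c_3 = (-2)·(-2) + (0)·(4) + (-10)·(-9) + (1)·(-5) + (-7)·(-6) + (-20)·(3) + (-4)·(5) + (5)·(-10) = 1
  c_4 = (5)·(-2) + (0)·(4) + (0)·(-9) + (-2)·(-5) + (0)·(-6) + (1)·(3) + (0)·(5) + (0)·(-10) = 3
  c_5 = (0)·(-2) + (0)·(4) + (-1)·(-9) + (0)·(-5) + (0)·(-6) + (-2)·(3) + (0)·(5) + (0)·(-10) = 3
  c_6 = (0)·(-2) + (0)·(4) + (-4)·(-9) + (0)·(-5) + (-3)·(-6) + (-8)·(3) + (-2)·(5) + (2)·(-10) = 0
  c_7 = (4)·(-2) + (-1)·(4) + (-2)·(-9) + (-2)·(-5) + (-1)·(-6) + (-4)·(3) + (0)·(5) + (1)·(-10) = 0
  c_8 = (2)·(-2) + (0)·(4) + (0)·(-9) + (-1)·(-5) + (0)·(-6) + (0)·(3) + (0)·(5) + (0)·(-10) = 1
Base-2 expansion of each c_i:
  c_1 = 1 = 1·2^0
  c_2 = 0
  c_3 = 1 = 1·2^0
  c_4 = 3 = 1·2^0 + 1·2^1
  c_5 = 3 = 1·2^0 + 1·2^1
  c_6 = 0
  c_7 = 0
  c_8 = 1 = 1·2^0
p-restricted factor λ_0 = (1, 0, 1, 1, 1, 0, 0, 1)
p-restricted factor λ_1 = (0, 0, 0, 1, 1, 0, 0, 0)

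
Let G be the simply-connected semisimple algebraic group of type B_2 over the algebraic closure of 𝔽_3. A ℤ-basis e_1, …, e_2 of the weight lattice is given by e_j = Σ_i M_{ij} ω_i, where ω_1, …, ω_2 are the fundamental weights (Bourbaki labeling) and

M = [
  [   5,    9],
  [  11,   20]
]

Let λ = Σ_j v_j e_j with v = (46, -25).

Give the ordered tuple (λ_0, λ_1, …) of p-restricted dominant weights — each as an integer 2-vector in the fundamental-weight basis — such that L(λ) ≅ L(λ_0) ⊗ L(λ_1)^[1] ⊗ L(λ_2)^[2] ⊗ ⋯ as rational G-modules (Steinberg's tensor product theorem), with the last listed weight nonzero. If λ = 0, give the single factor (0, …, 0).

((2, 0), (1, 2))

In the fundamental-weight basis, λ has coordinates c = M·v (v = (46, -25)):
  c_1 = 5*46 + 9*-25 = 5
  c_2 = 11*46 + 20*-25 = 6
Writing each c_i in base p = 3:
  c_1 = 5 = 2·3^0 + 1·3^1
  c_2 = 6 = 0·3^0 + 2·3^1
Factor λ_0 = (2, 0)
Factor λ_1 = (1, 2)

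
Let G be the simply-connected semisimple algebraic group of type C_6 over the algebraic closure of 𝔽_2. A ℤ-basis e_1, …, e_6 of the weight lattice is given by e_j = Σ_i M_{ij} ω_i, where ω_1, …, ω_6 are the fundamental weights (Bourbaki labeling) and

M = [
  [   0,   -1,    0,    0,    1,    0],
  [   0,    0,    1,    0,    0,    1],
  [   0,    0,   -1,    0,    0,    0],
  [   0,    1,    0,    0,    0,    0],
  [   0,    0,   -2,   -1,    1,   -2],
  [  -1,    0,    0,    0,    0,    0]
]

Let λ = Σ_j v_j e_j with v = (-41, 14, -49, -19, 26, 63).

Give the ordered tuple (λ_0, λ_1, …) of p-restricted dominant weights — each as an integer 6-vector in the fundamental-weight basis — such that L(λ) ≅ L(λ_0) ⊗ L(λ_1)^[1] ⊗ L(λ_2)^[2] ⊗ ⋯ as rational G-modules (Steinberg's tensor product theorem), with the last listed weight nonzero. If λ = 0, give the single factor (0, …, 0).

((0, 0, 1, 0, 1, 1), (0, 1, 0, 1, 0, 0), (1, 1, 0, 1, 0, 0), (1, 1, 0, 1, 0, 1), (0, 0, 1, 0, 1, 0), (0, 0, 1, 0, 0, 1))

ω-coordinates c = M·v, v = (-41, 14, -49, -19, 26, 63):
  c_1 = (0)·(-41) + (-1)·(14) + (0)·(-49) + (0)·(-19) + 1·26 + 0·63 = 12
  c_2 = (0)·(-41) + 0·14 + (1)·(-49) + (0)·(-19) + 0·26 + 1·63 = 14
  c_3 = (0)·(-41) + 0·14 + (-1)·(-49) + (0)·(-19) + 0·26 + 0·63 = 49
  c_4 = (0)·(-41) + 1·14 + (0)·(-49) + (0)·(-19) + 0·26 + 0·63 = 14
  c_5 = (0)·(-41) + 0·14 + (-2)·(-49) + (-1)·(-19) + 1·26 + (-2)·(63) = 17
  c_6 = (-1)·(-41) + 0·14 + (0)·(-49) + (0)·(-19) + 0·26 + 0·63 = 41
Base-2 expansion of each c_i:
  c_1 = 12 = 0·2^0 + 0·2^1 + 1·2^2 + 1·2^3
  c_2 = 14 = 0·2^0 + 1·2^1 + 1·2^2 + 1·2^3
  c_3 = 49 = 1·2^0 + 0·2^1 + 0·2^2 + 0·2^3 + 1·2^4 + 1·2^5
  c_4 = 14 = 0·2^0 + 1·2^1 + 1·2^2 + 1·2^3
  c_5 = 17 = 1·2^0 + 0·2^1 + 0·2^2 + 0·2^3 + 1·2^4
  c_6 = 41 = 1·2^0 + 0·2^1 + 0·2^2 + 1·2^3 + 0·2^4 + 1·2^5
λ_0 = (0, 0, 1, 0, 1, 1)
λ_1 = (0, 1, 0, 1, 0, 0)
λ_2 = (1, 1, 0, 1, 0, 0)
λ_3 = (1, 1, 0, 1, 0, 1)
λ_4 = (0, 0, 1, 0, 1, 0)
λ_5 = (0, 0, 1, 0, 0, 1)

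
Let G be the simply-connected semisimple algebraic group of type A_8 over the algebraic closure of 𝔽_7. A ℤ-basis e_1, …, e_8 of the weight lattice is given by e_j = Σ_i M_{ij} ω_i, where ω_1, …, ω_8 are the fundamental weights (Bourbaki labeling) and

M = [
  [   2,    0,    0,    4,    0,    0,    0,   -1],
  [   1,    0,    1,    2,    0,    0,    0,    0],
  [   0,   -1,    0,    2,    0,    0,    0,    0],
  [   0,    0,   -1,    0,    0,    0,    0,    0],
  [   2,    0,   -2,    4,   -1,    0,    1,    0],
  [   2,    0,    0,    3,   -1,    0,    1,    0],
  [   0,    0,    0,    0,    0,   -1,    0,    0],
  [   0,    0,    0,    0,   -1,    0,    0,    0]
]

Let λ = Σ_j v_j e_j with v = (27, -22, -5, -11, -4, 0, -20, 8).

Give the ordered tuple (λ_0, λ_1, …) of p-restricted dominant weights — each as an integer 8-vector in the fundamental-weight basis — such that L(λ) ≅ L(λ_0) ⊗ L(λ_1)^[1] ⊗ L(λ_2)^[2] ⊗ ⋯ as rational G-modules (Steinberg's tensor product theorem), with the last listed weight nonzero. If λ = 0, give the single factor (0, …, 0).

((2, 0, 0, 5, 4, 5, 0, 4),)

In the fundamental-weight basis, λ has coordinates c = M·v (v = (27, -22, -5, -11, -4, 0, -20, 8)):
  c_1 = 2·27 + (0)·(-22) + (0)·(-5) + (4)·(-11) + (0)·(-4) + 0·0 + (0)·(-20) + (-1)·(8) = 2
  c_2 = 1·27 + (0)·(-22) + (1)·(-5) + (2)·(-11) + (0)·(-4) + 0·0 + (0)·(-20) + 0·8 = 0
  c_3 = 0·27 + (-1)·(-22) + (0)·(-5) + (2)·(-11) + (0)·(-4) + 0·0 + (0)·(-20) + 0·8 = 0
  c_4 = 0·27 + (0)·(-22) + (-1)·(-5) + (0)·(-11) + (0)·(-4) + 0·0 + (0)·(-20) + 0·8 = 5
  c_5 = 2·27 + (0)·(-22) + (-2)·(-5) + (4)·(-11) + (-1)·(-4) + 0·0 + (1)·(-20) + 0·8 = 4
  c_6 = 2·27 + (0)·(-22) + (0)·(-5) + (3)·(-11) + (-1)·(-4) + 0·0 + (1)·(-20) + 0·8 = 5
  c_7 = 0·27 + (0)·(-22) + (0)·(-5) + (0)·(-11) + (0)·(-4) + (-1)·(0) + (0)·(-20) + 0·8 = 0
  c_8 = 0·27 + (0)·(-22) + (0)·(-5) + (0)·(-11) + (-1)·(-4) + 0·0 + (0)·(-20) + 0·8 = 4
Expand coordinatewise in base 7:
  c_1 = 2 = 2·7^0
  c_2 = 0
  c_3 = 0
  c_4 = 5 = 5·7^0
  c_5 = 4 = 4·7^0
  c_6 = 5 = 5·7^0
  c_7 = 0
  c_8 = 4 = 4·7^0
Factor λ_0 = (2, 0, 0, 5, 4, 5, 0, 4)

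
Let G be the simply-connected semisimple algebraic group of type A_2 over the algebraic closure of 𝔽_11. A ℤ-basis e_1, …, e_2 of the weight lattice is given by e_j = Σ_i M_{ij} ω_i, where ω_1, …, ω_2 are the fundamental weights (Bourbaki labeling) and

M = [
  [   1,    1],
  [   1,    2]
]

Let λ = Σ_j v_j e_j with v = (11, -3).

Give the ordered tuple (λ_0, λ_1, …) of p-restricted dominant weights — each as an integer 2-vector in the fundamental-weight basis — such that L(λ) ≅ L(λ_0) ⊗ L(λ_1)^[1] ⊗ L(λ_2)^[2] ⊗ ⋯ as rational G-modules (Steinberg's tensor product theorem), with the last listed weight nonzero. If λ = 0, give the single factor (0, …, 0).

((8, 5),)

In the fundamental-weight basis, λ has coordinates c = M·v (v = (11, -3)):
  c_1 = 1·11 + (1)·(-3) = 8
  c_2 = 1·11 + (2)·(-3) = 5
p = 11; digits c_i = Σ_j d_{ij}·11^j, 0 ≤ d_{ij} < 11:
  c_1 = 8 = 8·11^0
  c_2 = 5 = 5·11^0
p-restricted factor λ_0 = (8, 5)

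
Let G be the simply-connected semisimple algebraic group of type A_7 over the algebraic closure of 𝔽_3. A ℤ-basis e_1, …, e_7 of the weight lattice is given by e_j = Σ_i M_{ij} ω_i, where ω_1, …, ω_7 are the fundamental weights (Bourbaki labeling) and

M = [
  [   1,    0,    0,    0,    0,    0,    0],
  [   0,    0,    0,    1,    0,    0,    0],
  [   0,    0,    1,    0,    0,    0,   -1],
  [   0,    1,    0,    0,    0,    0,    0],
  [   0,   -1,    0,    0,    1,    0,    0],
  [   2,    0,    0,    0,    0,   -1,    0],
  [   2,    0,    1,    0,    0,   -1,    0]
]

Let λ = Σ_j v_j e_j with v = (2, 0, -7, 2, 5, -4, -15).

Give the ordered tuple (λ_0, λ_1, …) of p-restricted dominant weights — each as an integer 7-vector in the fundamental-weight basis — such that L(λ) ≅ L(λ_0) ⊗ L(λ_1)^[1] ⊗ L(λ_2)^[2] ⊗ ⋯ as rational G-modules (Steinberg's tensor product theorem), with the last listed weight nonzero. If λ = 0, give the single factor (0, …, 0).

Converting to the ω-basis (c_i = row i of M dotted with v = (2, 0, -7, 2, 5, -4, -15)):
  c_1 = (1)·(2) + (0)·(0) + (0)·(-7) + (0)·(2) + (0)·(5) + (0)·(-4) + (0)·(-15) = 2
  c_2 = (0)·(2) + (0)·(0) + (0)·(-7) + (1)·(2) + (0)·(5) + (0)·(-4) + (0)·(-15) = 2
  c_3 = (0)·(2) + (0)·(0) + (1)·(-7) + (0)·(2) + (0)·(5) + (0)·(-4) + (-1)·(-15) = 8
  c_4 = (0)·(2) + (1)·(0) + (0)·(-7) + (0)·(2) + (0)·(5) + (0)·(-4) + (0)·(-15) = 0
  c_5 = (0)·(2) + (-1)·(0) + (0)·(-7) + (0)·(2) + (1)·(5) + (0)·(-4) + (0)·(-15) = 5
  c_6 = (2)·(2) + (0)·(0) + (0)·(-7) + (0)·(2) + (0)·(5) + (-1)·(-4) + (0)·(-15) = 8
  c_7 = (2)·(2) + (0)·(0) + (1)·(-7) + (0)·(2) + (0)·(5) + (-1)·(-4) + (0)·(-15) = 1
Expand coordinatewise in base 3:
  c_1 = 2 = 2·3^0
  c_2 = 2 = 2·3^0
  c_3 = 8 = 2·3^0 + 2·3^1
  c_4 = 0
  c_5 = 5 = 2·3^0 + 1·3^1
  c_6 = 8 = 2·3^0 + 2·3^1
  c_7 = 1 = 1·3^0
λ_0 = (2, 2, 2, 0, 2, 2, 1)
λ_1 = (0, 0, 2, 0, 1, 2, 0)

((2, 2, 2, 0, 2, 2, 1), (0, 0, 2, 0, 1, 2, 0))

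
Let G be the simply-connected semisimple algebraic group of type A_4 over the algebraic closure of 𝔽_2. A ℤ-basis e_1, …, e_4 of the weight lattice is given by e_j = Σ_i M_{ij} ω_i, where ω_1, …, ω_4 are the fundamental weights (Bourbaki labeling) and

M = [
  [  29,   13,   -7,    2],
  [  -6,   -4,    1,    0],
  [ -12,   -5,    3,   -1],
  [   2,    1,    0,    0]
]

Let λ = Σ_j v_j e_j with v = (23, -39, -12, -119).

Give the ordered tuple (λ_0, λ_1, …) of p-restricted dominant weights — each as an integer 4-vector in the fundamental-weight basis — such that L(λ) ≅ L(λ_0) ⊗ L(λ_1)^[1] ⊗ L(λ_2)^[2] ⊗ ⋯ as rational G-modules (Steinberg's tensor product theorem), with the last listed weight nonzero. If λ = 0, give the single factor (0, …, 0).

((0, 0, 0, 1), (1, 1, 1, 1), (1, 1, 0, 1))

Change of basis e → ω: c = M·v where v = (23, -39, -12, -119):
  c_1 = 29*23 + 13*-39 + -7*-12 + 2*-119 = 6
  c_2 = -6*23 + -4*-39 + 1*-12 + 0*-119 = 6
  c_3 = -12*23 + -5*-39 + 3*-12 + -1*-119 = 2
  c_4 = 2*23 + 1*-39 + 0*-12 + 0*-119 = 7
Writing each c_i in base p = 2:
  c_1 = 6 = 0·2^0 + 1·2^1 + 1·2^2
  c_2 = 6 = 0·2^0 + 1·2^1 + 1·2^2
  c_3 = 2 = 0·2^0 + 1·2^1
  c_4 = 7 = 1·2^0 + 1·2^1 + 1·2^2
p-restricted factor λ_0 = (0, 0, 0, 1)
p-restricted factor λ_1 = (1, 1, 1, 1)
p-restricted factor λ_2 = (1, 1, 0, 1)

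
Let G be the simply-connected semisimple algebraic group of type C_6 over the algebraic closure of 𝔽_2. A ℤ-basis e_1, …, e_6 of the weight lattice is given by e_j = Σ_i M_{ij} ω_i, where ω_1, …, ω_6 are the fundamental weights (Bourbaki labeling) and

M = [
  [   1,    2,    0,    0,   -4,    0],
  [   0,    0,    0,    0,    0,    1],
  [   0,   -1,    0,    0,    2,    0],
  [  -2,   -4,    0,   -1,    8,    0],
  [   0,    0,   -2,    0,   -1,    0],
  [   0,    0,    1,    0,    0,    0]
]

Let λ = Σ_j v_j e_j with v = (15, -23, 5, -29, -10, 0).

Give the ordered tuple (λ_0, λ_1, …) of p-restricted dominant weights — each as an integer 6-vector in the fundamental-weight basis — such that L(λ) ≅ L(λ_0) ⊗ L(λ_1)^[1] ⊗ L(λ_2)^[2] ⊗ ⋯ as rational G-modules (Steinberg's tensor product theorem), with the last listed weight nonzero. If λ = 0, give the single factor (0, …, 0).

In the fundamental-weight basis, λ has coordinates c = M·v (v = (15, -23, 5, -29, -10, 0)):
  c_1 = (1)·(15) + (2)·(-23) + (0)·(5) + (0)·(-29) + (-4)·(-10) + (0)·(0) = 9
  c_2 = (0)·(15) + (0)·(-23) + (0)·(5) + (0)·(-29) + (0)·(-10) + (1)·(0) = 0
  c_3 = (0)·(15) + (-1)·(-23) + (0)·(5) + (0)·(-29) + (2)·(-10) + (0)·(0) = 3
  c_4 = (-2)·(15) + (-4)·(-23) + (0)·(5) + (-1)·(-29) + (8)·(-10) + (0)·(0) = 11
  c_5 = (0)·(15) + (0)·(-23) + (-2)·(5) + (0)·(-29) + (-1)·(-10) + (0)·(0) = 0
  c_6 = (0)·(15) + (0)·(-23) + (1)·(5) + (0)·(-29) + (0)·(-10) + (0)·(0) = 5
p = 2; digits c_i = Σ_j d_{ij}·2^j, 0 ≤ d_{ij} < 2:
  c_1 = 9 = 1·2^0 + 0·2^1 + 0·2^2 + 1·2^3
  c_2 = 0
  c_3 = 3 = 1·2^0 + 1·2^1
  c_4 = 11 = 1·2^0 + 1·2^1 + 0·2^2 + 1·2^3
  c_5 = 0
  c_6 = 5 = 1·2^0 + 0·2^1 + 1·2^2
λ_0 = (1, 0, 1, 1, 0, 1)
λ_1 = (0, 0, 1, 1, 0, 0)
λ_2 = (0, 0, 0, 0, 0, 1)
λ_3 = (1, 0, 0, 1, 0, 0)

((1, 0, 1, 1, 0, 1), (0, 0, 1, 1, 0, 0), (0, 0, 0, 0, 0, 1), (1, 0, 0, 1, 0, 0))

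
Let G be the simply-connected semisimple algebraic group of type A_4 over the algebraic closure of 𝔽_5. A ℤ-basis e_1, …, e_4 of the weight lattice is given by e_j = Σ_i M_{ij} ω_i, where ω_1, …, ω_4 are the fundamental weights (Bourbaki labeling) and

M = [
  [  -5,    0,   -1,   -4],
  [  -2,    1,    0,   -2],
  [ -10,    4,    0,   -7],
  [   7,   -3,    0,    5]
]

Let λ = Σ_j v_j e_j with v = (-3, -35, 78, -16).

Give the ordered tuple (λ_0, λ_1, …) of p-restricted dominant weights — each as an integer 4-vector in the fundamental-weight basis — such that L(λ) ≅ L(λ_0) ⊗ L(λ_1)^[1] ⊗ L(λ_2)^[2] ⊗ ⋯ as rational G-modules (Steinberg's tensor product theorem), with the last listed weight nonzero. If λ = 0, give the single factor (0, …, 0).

((1, 3, 2, 4),)

ω-coordinates c = M·v, v = (-3, -35, 78, -16):
  c_1 = -5*-3 + 0*-35 + -1*78 + -4*-16 = 1
  c_2 = -2*-3 + 1*-35 + 0*78 + -2*-16 = 3
  c_3 = -10*-3 + 4*-35 + 0*78 + -7*-16 = 2
  c_4 = 7*-3 + -3*-35 + 0*78 + 5*-16 = 4
Writing each c_i in base p = 5:
  c_1 = 1 = 1·5^0
  c_2 = 3 = 3·5^0
  c_3 = 2 = 2·5^0
  c_4 = 4 = 4·5^0
Factor λ_0 = (1, 3, 2, 4)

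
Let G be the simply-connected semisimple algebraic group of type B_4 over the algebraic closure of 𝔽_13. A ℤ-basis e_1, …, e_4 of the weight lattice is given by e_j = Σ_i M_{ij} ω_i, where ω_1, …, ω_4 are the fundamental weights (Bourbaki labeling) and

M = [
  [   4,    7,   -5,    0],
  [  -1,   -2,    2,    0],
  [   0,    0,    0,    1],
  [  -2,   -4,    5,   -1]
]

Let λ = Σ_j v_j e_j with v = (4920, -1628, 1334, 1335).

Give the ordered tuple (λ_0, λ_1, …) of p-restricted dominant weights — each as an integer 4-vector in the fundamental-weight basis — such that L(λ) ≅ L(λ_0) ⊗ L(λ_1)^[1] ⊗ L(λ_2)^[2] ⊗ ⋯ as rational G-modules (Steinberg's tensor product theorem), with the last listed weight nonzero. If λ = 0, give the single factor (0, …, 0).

Change of basis e → ω: c = M·v where v = (4920, -1628, 1334, 1335):
  c_1 = 4*4920 + 7*-1628 + -5*1334 + 0*1335 = 1614
  c_2 = -1*4920 + -2*-1628 + 2*1334 + 0*1335 = 1004
  c_3 = 0*4920 + 0*-1628 + 0*1334 + 1*1335 = 1335
  c_4 = -2*4920 + -4*-1628 + 5*1334 + -1*1335 = 2007
Expand coordinatewise in base 13:
  c_1 = 1614 = 2·13^0 + 7·13^1 + 9·13^2
  c_2 = 1004 = 3·13^0 + 12·13^1 + 5·13^2
  c_3 = 1335 = 9·13^0 + 11·13^1 + 7·13^2
  c_4 = 2007 = 5·13^0 + 11·13^1 + 11·13^2
λ_0 = (2, 3, 9, 5)
λ_1 = (7, 12, 11, 11)
λ_2 = (9, 5, 7, 11)

((2, 3, 9, 5), (7, 12, 11, 11), (9, 5, 7, 11))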